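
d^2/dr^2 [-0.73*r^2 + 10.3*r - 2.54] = -1.46000000000000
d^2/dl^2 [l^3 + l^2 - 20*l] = 6*l + 2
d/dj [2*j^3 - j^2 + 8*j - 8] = 6*j^2 - 2*j + 8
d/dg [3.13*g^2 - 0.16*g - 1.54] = 6.26*g - 0.16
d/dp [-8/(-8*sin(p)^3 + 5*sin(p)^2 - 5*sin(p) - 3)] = 8*(-24*sin(p)^2 + 10*sin(p) - 5)*cos(p)/((8*sin(p) + 3)^2*(sin(p)^2 - sin(p) + 1)^2)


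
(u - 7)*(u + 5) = u^2 - 2*u - 35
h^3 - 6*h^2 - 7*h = h*(h - 7)*(h + 1)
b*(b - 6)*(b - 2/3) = b^3 - 20*b^2/3 + 4*b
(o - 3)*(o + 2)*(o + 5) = o^3 + 4*o^2 - 11*o - 30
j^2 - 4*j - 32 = (j - 8)*(j + 4)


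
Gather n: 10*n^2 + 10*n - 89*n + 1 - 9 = 10*n^2 - 79*n - 8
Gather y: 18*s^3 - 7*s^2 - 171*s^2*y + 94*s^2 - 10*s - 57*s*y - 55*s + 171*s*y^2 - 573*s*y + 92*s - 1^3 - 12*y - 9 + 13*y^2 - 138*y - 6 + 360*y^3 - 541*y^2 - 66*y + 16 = 18*s^3 + 87*s^2 + 27*s + 360*y^3 + y^2*(171*s - 528) + y*(-171*s^2 - 630*s - 216)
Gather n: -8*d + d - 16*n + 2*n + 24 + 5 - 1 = -7*d - 14*n + 28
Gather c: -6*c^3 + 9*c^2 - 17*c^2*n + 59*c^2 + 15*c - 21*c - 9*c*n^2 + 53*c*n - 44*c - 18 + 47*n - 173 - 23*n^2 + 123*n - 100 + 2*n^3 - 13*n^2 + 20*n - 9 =-6*c^3 + c^2*(68 - 17*n) + c*(-9*n^2 + 53*n - 50) + 2*n^3 - 36*n^2 + 190*n - 300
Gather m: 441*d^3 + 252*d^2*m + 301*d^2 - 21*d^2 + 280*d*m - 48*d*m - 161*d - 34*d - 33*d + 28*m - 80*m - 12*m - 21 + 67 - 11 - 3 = 441*d^3 + 280*d^2 - 228*d + m*(252*d^2 + 232*d - 64) + 32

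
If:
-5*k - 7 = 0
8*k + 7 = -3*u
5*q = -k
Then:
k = -7/5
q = 7/25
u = 7/5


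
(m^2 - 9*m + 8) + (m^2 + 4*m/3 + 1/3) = 2*m^2 - 23*m/3 + 25/3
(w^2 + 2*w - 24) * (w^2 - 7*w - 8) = w^4 - 5*w^3 - 46*w^2 + 152*w + 192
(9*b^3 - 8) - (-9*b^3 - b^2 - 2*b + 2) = 18*b^3 + b^2 + 2*b - 10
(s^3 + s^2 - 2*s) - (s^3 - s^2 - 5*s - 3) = 2*s^2 + 3*s + 3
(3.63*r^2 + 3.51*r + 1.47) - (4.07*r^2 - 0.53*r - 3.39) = -0.44*r^2 + 4.04*r + 4.86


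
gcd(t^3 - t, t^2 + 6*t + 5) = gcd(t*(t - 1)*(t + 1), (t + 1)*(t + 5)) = t + 1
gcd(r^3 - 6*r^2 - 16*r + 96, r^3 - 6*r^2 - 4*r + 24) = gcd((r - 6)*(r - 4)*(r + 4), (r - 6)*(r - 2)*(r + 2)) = r - 6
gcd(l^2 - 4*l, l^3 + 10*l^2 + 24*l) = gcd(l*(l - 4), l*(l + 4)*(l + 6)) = l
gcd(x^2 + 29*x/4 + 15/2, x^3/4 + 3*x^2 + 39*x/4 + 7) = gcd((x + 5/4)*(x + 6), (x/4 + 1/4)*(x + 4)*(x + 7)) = 1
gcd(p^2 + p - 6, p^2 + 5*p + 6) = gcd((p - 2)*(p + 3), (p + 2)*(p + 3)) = p + 3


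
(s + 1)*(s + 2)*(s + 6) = s^3 + 9*s^2 + 20*s + 12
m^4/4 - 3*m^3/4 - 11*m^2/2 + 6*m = m*(m/4 + 1)*(m - 6)*(m - 1)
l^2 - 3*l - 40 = (l - 8)*(l + 5)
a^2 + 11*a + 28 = (a + 4)*(a + 7)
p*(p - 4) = p^2 - 4*p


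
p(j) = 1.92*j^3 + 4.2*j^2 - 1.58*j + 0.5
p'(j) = 5.76*j^2 + 8.4*j - 1.58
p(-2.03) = 4.95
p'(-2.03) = 5.10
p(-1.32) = 5.49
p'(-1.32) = -2.63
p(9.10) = 1780.78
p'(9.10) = 551.85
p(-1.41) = 5.70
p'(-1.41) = -1.97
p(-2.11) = 4.50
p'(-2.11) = 6.34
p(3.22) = 103.06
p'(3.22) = 85.19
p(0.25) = 0.40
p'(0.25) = 0.88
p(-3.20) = -14.35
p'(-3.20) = 30.52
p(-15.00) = -5510.80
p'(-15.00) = 1168.42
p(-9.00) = -1044.76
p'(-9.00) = 389.38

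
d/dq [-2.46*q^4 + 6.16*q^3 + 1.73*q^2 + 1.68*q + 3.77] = -9.84*q^3 + 18.48*q^2 + 3.46*q + 1.68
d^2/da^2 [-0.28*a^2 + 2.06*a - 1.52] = -0.560000000000000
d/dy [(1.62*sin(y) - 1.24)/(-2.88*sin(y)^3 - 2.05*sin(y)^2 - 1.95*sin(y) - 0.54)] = (9.3312*sin(y)^3 - 7.3926*sin(y)^2 - 5.084*sin(y) - 3.2928)*cos(y)/(8.2944*sin(y)^6 + 11.808*sin(y)^5 + 15.4345*sin(y)^4 + 11.1054*sin(y)^3 + 6.0165*sin(y)^2 + 2.106*sin(y) + 0.2916)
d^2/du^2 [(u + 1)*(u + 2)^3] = 6*(u + 2)*(2*u + 3)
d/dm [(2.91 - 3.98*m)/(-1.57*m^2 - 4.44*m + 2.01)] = (-6.2486*m^2 + 9.1374*m + 4.9206)/(2.4649*m^4 + 13.9416*m^3 + 13.4022*m^2 - 17.8488*m + 4.0401)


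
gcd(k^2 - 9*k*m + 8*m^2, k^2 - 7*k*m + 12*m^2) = 1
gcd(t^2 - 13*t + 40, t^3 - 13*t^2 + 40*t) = t^2 - 13*t + 40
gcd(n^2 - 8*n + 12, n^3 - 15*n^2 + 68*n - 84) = n^2 - 8*n + 12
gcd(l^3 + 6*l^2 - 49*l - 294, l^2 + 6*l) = l + 6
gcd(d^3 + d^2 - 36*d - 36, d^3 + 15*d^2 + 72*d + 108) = d + 6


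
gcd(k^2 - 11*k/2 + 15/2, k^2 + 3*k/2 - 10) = k - 5/2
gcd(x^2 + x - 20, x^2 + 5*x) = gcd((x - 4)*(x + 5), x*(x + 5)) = x + 5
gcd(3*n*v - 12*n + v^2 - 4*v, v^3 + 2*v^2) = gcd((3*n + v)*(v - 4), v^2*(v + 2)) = 1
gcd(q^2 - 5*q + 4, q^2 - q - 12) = q - 4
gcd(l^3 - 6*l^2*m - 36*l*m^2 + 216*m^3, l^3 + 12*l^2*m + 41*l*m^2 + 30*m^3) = l + 6*m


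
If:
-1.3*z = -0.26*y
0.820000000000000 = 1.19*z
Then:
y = 3.45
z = 0.69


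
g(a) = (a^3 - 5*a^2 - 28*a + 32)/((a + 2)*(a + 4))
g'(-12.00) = 0.70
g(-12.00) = -26.00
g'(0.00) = -6.50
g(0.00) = 4.00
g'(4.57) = 0.30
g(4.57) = -1.86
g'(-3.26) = -17.90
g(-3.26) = -38.07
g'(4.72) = 0.34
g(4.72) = -1.82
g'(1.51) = -1.44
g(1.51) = -0.94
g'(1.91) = -0.96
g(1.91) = -1.42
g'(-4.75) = -2.97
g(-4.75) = -26.66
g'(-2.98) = -30.24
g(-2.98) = -44.59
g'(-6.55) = -0.45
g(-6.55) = -24.14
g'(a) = (3*a^2 - 10*a - 28)/((a + 2)*(a + 4)) - (a^3 - 5*a^2 - 28*a + 32)/((a + 2)*(a + 4)^2) - (a^3 - 5*a^2 - 28*a + 32)/((a + 2)^2*(a + 4)) = (a^2 + 4*a - 26)/(a^2 + 4*a + 4)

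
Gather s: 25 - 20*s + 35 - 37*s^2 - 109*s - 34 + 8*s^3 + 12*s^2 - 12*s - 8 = 8*s^3 - 25*s^2 - 141*s + 18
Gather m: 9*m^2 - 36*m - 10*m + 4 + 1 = 9*m^2 - 46*m + 5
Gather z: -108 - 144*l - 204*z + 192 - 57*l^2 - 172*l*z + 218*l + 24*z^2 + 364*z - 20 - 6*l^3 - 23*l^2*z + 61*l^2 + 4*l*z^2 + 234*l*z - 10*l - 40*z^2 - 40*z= -6*l^3 + 4*l^2 + 64*l + z^2*(4*l - 16) + z*(-23*l^2 + 62*l + 120) + 64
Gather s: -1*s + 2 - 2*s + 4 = 6 - 3*s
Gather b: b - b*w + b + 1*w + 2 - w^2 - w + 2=b*(2 - w) - w^2 + 4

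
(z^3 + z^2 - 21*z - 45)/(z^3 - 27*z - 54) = (z - 5)/(z - 6)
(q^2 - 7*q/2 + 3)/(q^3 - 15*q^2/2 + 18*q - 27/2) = (q - 2)/(q^2 - 6*q + 9)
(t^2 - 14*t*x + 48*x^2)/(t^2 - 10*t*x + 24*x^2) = (-t + 8*x)/(-t + 4*x)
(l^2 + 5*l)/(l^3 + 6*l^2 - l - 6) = l*(l + 5)/(l^3 + 6*l^2 - l - 6)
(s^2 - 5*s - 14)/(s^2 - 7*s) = (s + 2)/s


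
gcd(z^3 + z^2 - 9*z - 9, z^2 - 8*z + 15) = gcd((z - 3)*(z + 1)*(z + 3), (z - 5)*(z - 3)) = z - 3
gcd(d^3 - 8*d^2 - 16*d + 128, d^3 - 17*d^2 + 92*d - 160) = d^2 - 12*d + 32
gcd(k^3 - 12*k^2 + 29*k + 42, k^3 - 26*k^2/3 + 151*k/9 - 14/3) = k - 6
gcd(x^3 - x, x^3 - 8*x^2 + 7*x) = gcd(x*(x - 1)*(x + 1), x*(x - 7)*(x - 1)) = x^2 - x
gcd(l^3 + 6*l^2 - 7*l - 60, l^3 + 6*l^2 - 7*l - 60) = l^3 + 6*l^2 - 7*l - 60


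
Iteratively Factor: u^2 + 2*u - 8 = (u - 2)*(u + 4)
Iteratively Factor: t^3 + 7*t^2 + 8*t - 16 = (t + 4)*(t^2 + 3*t - 4) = (t + 4)^2*(t - 1)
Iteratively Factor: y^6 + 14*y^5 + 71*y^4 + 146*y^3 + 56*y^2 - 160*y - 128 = (y + 4)*(y^5 + 10*y^4 + 31*y^3 + 22*y^2 - 32*y - 32) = (y + 2)*(y + 4)*(y^4 + 8*y^3 + 15*y^2 - 8*y - 16) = (y + 2)*(y + 4)^2*(y^3 + 4*y^2 - y - 4) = (y + 2)*(y + 4)^3*(y^2 - 1) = (y - 1)*(y + 2)*(y + 4)^3*(y + 1)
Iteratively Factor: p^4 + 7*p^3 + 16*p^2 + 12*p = (p + 2)*(p^3 + 5*p^2 + 6*p) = (p + 2)^2*(p^2 + 3*p) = p*(p + 2)^2*(p + 3)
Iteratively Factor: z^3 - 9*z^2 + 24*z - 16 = (z - 1)*(z^2 - 8*z + 16) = (z - 4)*(z - 1)*(z - 4)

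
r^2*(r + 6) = r^3 + 6*r^2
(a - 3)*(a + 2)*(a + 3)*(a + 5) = a^4 + 7*a^3 + a^2 - 63*a - 90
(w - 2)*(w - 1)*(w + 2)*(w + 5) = w^4 + 4*w^3 - 9*w^2 - 16*w + 20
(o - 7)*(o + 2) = o^2 - 5*o - 14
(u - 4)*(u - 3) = u^2 - 7*u + 12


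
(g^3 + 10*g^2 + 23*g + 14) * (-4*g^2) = -4*g^5 - 40*g^4 - 92*g^3 - 56*g^2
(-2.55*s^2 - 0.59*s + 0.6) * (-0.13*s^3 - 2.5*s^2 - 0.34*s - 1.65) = 0.3315*s^5 + 6.4517*s^4 + 2.264*s^3 + 2.9081*s^2 + 0.7695*s - 0.99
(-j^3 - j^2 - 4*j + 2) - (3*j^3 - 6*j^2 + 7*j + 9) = -4*j^3 + 5*j^2 - 11*j - 7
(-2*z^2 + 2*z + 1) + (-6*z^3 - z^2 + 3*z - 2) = -6*z^3 - 3*z^2 + 5*z - 1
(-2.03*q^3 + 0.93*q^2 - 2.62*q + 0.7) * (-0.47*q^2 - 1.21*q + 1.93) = 0.9541*q^5 + 2.0192*q^4 - 3.8118*q^3 + 4.6361*q^2 - 5.9036*q + 1.351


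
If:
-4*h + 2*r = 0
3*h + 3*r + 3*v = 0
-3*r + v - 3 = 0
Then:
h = -1/3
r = -2/3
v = 1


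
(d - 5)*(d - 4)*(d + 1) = d^3 - 8*d^2 + 11*d + 20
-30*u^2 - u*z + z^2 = (-6*u + z)*(5*u + z)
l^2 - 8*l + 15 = (l - 5)*(l - 3)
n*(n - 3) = n^2 - 3*n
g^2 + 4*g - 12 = (g - 2)*(g + 6)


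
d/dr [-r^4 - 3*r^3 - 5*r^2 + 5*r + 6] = -4*r^3 - 9*r^2 - 10*r + 5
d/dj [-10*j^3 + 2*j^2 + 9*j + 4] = -30*j^2 + 4*j + 9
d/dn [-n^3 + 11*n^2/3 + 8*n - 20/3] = -3*n^2 + 22*n/3 + 8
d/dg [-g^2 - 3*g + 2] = -2*g - 3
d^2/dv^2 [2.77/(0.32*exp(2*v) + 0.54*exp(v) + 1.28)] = (2.77*(0.64*exp(v) + 0.54)*(1.28*exp(v) + 1.08)*exp(v) - (3.5456*exp(v) + 1.4958)*(0.32*exp(2*v) + 0.54*exp(v) + 1.28))*exp(v)/(0.32*exp(2*v) + 0.54*exp(v) + 1.28)^3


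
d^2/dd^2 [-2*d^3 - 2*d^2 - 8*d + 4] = -12*d - 4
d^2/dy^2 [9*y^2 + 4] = 18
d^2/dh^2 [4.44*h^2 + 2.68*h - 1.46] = 8.88000000000000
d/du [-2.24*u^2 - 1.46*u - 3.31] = -4.48*u - 1.46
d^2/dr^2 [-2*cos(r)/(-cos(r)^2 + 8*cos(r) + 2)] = (cos(r) + 2)^2*(-148*cos(r) + 32*cos(2*r) + 4*cos(3*r) + 160)/(16*cos(r) - cos(2*r) + 3)^3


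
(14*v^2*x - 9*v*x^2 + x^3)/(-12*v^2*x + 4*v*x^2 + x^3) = (-7*v + x)/(6*v + x)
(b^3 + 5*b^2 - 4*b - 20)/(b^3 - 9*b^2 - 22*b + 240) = (b^2 - 4)/(b^2 - 14*b + 48)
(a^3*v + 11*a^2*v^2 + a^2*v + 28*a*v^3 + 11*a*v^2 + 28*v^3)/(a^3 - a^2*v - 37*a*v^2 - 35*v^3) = v*(-a^3 - 11*a^2*v - a^2 - 28*a*v^2 - 11*a*v - 28*v^2)/(-a^3 + a^2*v + 37*a*v^2 + 35*v^3)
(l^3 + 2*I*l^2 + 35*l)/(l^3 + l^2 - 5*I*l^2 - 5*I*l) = (l + 7*I)/(l + 1)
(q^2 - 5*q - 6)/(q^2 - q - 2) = (q - 6)/(q - 2)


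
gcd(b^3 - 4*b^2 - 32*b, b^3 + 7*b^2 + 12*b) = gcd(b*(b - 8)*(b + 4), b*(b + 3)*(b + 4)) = b^2 + 4*b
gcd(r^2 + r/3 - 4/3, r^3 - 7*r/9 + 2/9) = 1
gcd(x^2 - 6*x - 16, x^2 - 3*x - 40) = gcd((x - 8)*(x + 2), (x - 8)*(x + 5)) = x - 8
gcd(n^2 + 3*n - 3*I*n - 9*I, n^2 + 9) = n - 3*I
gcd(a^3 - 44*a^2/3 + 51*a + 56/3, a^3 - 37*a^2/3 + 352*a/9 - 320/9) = a - 8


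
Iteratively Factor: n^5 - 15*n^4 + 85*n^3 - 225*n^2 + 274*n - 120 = (n - 5)*(n^4 - 10*n^3 + 35*n^2 - 50*n + 24) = (n - 5)*(n - 4)*(n^3 - 6*n^2 + 11*n - 6) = (n - 5)*(n - 4)*(n - 3)*(n^2 - 3*n + 2) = (n - 5)*(n - 4)*(n - 3)*(n - 2)*(n - 1)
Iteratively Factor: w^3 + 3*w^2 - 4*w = (w)*(w^2 + 3*w - 4) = w*(w + 4)*(w - 1)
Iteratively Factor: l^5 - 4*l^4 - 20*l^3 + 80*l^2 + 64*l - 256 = (l + 4)*(l^4 - 8*l^3 + 12*l^2 + 32*l - 64) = (l - 4)*(l + 4)*(l^3 - 4*l^2 - 4*l + 16) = (l - 4)*(l + 2)*(l + 4)*(l^2 - 6*l + 8) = (l - 4)^2*(l + 2)*(l + 4)*(l - 2)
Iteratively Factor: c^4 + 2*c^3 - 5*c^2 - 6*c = (c + 3)*(c^3 - c^2 - 2*c) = (c - 2)*(c + 3)*(c^2 + c) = (c - 2)*(c + 1)*(c + 3)*(c)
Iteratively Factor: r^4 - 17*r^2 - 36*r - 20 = (r + 1)*(r^3 - r^2 - 16*r - 20) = (r + 1)*(r + 2)*(r^2 - 3*r - 10) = (r - 5)*(r + 1)*(r + 2)*(r + 2)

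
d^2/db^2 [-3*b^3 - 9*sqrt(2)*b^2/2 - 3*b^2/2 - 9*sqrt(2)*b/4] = -18*b - 9*sqrt(2) - 3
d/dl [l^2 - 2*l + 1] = 2*l - 2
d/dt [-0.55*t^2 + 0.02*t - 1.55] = 0.02 - 1.1*t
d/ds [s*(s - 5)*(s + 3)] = 3*s^2 - 4*s - 15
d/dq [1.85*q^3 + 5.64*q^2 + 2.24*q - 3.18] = 5.55*q^2 + 11.28*q + 2.24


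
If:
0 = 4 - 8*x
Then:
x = 1/2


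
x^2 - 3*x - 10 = (x - 5)*(x + 2)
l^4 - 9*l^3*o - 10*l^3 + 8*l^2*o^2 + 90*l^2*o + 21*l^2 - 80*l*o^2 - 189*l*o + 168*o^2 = (l - 7)*(l - 3)*(l - 8*o)*(l - o)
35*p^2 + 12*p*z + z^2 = (5*p + z)*(7*p + z)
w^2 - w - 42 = (w - 7)*(w + 6)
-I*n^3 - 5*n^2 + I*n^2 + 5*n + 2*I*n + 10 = (n - 2)*(n - 5*I)*(-I*n - I)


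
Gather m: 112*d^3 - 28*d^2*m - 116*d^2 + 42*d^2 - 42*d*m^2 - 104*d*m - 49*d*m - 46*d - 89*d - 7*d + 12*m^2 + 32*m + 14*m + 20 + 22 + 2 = 112*d^3 - 74*d^2 - 142*d + m^2*(12 - 42*d) + m*(-28*d^2 - 153*d + 46) + 44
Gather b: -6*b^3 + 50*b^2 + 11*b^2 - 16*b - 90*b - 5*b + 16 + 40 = -6*b^3 + 61*b^2 - 111*b + 56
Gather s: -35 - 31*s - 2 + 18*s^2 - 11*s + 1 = 18*s^2 - 42*s - 36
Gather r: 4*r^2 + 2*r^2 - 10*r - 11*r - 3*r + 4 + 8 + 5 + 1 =6*r^2 - 24*r + 18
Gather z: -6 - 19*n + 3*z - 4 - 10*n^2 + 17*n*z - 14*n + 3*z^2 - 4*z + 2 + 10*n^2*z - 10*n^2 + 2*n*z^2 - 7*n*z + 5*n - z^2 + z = -20*n^2 - 28*n + z^2*(2*n + 2) + z*(10*n^2 + 10*n) - 8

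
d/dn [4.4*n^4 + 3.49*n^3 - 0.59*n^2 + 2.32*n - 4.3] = 17.6*n^3 + 10.47*n^2 - 1.18*n + 2.32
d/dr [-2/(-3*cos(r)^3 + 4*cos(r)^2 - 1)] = 2*(9*cos(r) - 8)*sin(r)*cos(r)/(3*cos(r)^3 - 4*cos(r)^2 + 1)^2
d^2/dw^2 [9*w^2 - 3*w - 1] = 18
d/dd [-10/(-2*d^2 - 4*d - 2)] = 10*(-d - 1)/(d^2 + 2*d + 1)^2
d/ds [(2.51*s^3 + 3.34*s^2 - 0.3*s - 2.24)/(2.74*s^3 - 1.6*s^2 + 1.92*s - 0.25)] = (-13.1676*s^4 + 11.2824*s^3 + 22.4631*s^2 - 8.838*s + 4.3758)/(7.5076*s^6 - 8.768*s^5 + 13.0816*s^4 - 7.514*s^3 + 4.4864*s^2 - 0.96*s + 0.0625)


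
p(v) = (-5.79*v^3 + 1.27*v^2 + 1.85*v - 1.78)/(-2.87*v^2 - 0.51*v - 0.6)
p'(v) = (5.74*v + 0.51)*(-5.79*v^3 + 1.27*v^2 + 1.85*v - 1.78)/(-2.87*v^2 - 0.51*v - 0.6)^2 + (-17.37*v^2 + 2.54*v + 1.85)/(-2.87*v^2 - 0.51*v - 0.6)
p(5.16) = 9.47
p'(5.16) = 2.04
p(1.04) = 1.18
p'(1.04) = 1.57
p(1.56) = 2.12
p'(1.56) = 1.95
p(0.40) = 0.96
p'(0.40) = -2.19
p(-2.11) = -4.42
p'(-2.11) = 2.40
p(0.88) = 0.95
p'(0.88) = 1.24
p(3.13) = 5.31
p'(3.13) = 2.05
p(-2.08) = -4.35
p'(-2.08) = 2.42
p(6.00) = 11.18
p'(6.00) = 2.03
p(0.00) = 2.97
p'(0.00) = -5.60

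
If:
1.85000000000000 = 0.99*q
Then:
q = 1.87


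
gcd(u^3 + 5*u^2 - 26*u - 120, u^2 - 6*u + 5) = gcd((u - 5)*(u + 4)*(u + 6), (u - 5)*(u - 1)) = u - 5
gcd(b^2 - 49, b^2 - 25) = 1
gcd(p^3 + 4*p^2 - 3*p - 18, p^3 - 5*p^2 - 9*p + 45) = p + 3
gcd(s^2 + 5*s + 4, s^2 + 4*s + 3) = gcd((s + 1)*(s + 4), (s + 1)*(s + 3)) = s + 1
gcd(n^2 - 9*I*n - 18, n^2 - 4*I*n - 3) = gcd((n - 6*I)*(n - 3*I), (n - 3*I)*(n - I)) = n - 3*I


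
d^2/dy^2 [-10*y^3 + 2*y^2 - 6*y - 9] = 4 - 60*y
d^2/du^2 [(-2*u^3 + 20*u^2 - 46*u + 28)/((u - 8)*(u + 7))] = 56*(-5*u^3 + 111*u^2 - 951*u + 2389)/(u^6 - 3*u^5 - 165*u^4 + 335*u^3 + 9240*u^2 - 9408*u - 175616)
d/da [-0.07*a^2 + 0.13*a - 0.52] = 0.13 - 0.14*a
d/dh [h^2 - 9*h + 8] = 2*h - 9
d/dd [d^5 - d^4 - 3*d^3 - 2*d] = 5*d^4 - 4*d^3 - 9*d^2 - 2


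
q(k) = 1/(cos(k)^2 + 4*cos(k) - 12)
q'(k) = (2*sin(k)*cos(k) + 4*sin(k))/(cos(k)^2 + 4*cos(k) - 12)^2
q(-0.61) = -0.12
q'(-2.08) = -0.01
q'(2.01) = 0.02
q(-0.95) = -0.11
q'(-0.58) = -0.05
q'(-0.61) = -0.05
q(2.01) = -0.07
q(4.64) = -0.08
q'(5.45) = -0.05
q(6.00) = -0.14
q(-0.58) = -0.13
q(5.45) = -0.11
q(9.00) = -0.07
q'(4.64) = -0.03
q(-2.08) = -0.07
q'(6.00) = -0.03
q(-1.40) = -0.09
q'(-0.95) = -0.05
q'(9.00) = 0.00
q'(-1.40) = -0.03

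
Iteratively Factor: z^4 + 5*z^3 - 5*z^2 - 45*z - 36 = (z + 1)*(z^3 + 4*z^2 - 9*z - 36) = (z + 1)*(z + 3)*(z^2 + z - 12) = (z - 3)*(z + 1)*(z + 3)*(z + 4)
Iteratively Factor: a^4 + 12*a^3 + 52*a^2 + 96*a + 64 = (a + 2)*(a^3 + 10*a^2 + 32*a + 32) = (a + 2)*(a + 4)*(a^2 + 6*a + 8) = (a + 2)*(a + 4)^2*(a + 2)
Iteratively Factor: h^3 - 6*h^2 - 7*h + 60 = (h + 3)*(h^2 - 9*h + 20) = (h - 4)*(h + 3)*(h - 5)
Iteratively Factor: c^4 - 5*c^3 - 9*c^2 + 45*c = (c)*(c^3 - 5*c^2 - 9*c + 45) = c*(c - 5)*(c^2 - 9) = c*(c - 5)*(c + 3)*(c - 3)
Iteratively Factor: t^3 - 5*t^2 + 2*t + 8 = (t - 4)*(t^2 - t - 2) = (t - 4)*(t + 1)*(t - 2)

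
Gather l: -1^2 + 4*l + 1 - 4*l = 0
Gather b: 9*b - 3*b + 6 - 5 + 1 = 6*b + 2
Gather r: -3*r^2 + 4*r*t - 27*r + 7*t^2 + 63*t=-3*r^2 + r*(4*t - 27) + 7*t^2 + 63*t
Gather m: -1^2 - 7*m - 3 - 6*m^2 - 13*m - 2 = -6*m^2 - 20*m - 6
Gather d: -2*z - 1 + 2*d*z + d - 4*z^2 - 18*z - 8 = d*(2*z + 1) - 4*z^2 - 20*z - 9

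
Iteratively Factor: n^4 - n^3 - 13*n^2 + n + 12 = (n - 1)*(n^3 - 13*n - 12) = (n - 1)*(n + 3)*(n^2 - 3*n - 4) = (n - 4)*(n - 1)*(n + 3)*(n + 1)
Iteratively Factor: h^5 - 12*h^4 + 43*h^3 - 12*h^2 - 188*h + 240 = (h - 4)*(h^4 - 8*h^3 + 11*h^2 + 32*h - 60) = (h - 5)*(h - 4)*(h^3 - 3*h^2 - 4*h + 12) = (h - 5)*(h - 4)*(h - 2)*(h^2 - h - 6) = (h - 5)*(h - 4)*(h - 2)*(h + 2)*(h - 3)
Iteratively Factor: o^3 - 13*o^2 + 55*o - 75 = (o - 5)*(o^2 - 8*o + 15) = (o - 5)*(o - 3)*(o - 5)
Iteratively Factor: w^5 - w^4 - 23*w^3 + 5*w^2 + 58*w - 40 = (w - 1)*(w^4 - 23*w^2 - 18*w + 40) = (w - 1)^2*(w^3 + w^2 - 22*w - 40) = (w - 5)*(w - 1)^2*(w^2 + 6*w + 8) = (w - 5)*(w - 1)^2*(w + 4)*(w + 2)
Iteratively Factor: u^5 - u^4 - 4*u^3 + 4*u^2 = (u)*(u^4 - u^3 - 4*u^2 + 4*u) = u^2*(u^3 - u^2 - 4*u + 4) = u^2*(u + 2)*(u^2 - 3*u + 2) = u^2*(u - 1)*(u + 2)*(u - 2)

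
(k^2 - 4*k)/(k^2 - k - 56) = k*(4 - k)/(-k^2 + k + 56)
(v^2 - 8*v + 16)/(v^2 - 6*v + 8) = (v - 4)/(v - 2)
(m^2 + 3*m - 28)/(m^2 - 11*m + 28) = (m + 7)/(m - 7)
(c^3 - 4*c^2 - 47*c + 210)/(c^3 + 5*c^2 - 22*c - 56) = (c^2 - 11*c + 30)/(c^2 - 2*c - 8)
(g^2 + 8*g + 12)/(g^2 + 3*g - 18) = (g + 2)/(g - 3)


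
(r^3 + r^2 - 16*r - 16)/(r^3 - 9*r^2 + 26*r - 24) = (r^2 + 5*r + 4)/(r^2 - 5*r + 6)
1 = 1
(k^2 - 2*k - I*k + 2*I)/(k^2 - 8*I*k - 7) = (k - 2)/(k - 7*I)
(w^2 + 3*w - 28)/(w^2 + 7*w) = (w - 4)/w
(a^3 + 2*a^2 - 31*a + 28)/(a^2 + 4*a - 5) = (a^2 + 3*a - 28)/(a + 5)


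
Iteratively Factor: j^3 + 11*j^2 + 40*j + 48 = (j + 4)*(j^2 + 7*j + 12) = (j + 3)*(j + 4)*(j + 4)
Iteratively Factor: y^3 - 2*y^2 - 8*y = (y + 2)*(y^2 - 4*y) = y*(y + 2)*(y - 4)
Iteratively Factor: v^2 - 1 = (v + 1)*(v - 1)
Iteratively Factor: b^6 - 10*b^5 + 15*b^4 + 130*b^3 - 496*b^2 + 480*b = (b)*(b^5 - 10*b^4 + 15*b^3 + 130*b^2 - 496*b + 480) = b*(b - 3)*(b^4 - 7*b^3 - 6*b^2 + 112*b - 160) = b*(b - 5)*(b - 3)*(b^3 - 2*b^2 - 16*b + 32) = b*(b - 5)*(b - 3)*(b - 2)*(b^2 - 16) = b*(b - 5)*(b - 3)*(b - 2)*(b + 4)*(b - 4)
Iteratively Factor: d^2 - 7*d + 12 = (d - 3)*(d - 4)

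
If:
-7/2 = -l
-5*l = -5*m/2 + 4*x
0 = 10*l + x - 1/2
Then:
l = 7/2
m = -241/5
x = -69/2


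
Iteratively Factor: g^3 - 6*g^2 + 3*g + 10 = (g - 5)*(g^2 - g - 2) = (g - 5)*(g - 2)*(g + 1)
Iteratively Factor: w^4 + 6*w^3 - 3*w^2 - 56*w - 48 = (w - 3)*(w^3 + 9*w^2 + 24*w + 16) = (w - 3)*(w + 4)*(w^2 + 5*w + 4) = (w - 3)*(w + 4)^2*(w + 1)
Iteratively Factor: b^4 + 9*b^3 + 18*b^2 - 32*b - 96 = (b + 4)*(b^3 + 5*b^2 - 2*b - 24) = (b + 3)*(b + 4)*(b^2 + 2*b - 8) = (b + 3)*(b + 4)^2*(b - 2)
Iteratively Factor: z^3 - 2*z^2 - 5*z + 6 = (z + 2)*(z^2 - 4*z + 3) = (z - 3)*(z + 2)*(z - 1)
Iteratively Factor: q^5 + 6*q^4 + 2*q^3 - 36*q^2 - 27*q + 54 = (q + 3)*(q^4 + 3*q^3 - 7*q^2 - 15*q + 18) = (q - 1)*(q + 3)*(q^3 + 4*q^2 - 3*q - 18) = (q - 1)*(q + 3)^2*(q^2 + q - 6) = (q - 2)*(q - 1)*(q + 3)^2*(q + 3)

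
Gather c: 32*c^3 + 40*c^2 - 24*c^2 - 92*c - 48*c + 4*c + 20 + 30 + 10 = 32*c^3 + 16*c^2 - 136*c + 60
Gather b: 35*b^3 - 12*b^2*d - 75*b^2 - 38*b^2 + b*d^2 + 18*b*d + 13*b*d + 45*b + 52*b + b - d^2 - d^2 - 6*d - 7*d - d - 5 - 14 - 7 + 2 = 35*b^3 + b^2*(-12*d - 113) + b*(d^2 + 31*d + 98) - 2*d^2 - 14*d - 24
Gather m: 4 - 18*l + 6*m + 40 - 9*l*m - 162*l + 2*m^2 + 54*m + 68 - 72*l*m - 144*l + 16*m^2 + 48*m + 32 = -324*l + 18*m^2 + m*(108 - 81*l) + 144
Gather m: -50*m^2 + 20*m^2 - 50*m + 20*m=-30*m^2 - 30*m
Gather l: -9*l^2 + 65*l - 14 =-9*l^2 + 65*l - 14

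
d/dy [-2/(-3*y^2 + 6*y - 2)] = 12*(1 - y)/(3*y^2 - 6*y + 2)^2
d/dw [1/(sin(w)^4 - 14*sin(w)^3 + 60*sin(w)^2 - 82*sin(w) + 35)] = 2*(19*sin(w) + 2*cos(w)^2 - 43)*cos(w)/((sin(w) - 7)^2*(sin(w) - 5)^2*(sin(w) - 1)^3)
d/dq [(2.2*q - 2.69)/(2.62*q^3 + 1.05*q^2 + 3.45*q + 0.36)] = (-11.528*q^3 + 18.8334*q^2 + 5.649*q + 10.0725)/(6.8644*q^6 + 5.502*q^5 + 19.1805*q^4 + 9.1314*q^3 + 12.6585*q^2 + 2.484*q + 0.1296)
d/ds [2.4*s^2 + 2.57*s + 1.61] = 4.8*s + 2.57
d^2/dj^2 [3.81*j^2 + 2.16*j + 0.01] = 7.62000000000000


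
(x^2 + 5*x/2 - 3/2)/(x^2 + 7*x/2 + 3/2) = (2*x - 1)/(2*x + 1)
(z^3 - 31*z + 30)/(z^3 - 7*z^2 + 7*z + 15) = (z^2 + 5*z - 6)/(z^2 - 2*z - 3)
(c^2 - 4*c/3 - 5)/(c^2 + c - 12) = (c + 5/3)/(c + 4)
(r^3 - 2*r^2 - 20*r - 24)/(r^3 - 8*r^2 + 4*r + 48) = (r + 2)/(r - 4)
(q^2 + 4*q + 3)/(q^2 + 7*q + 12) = (q + 1)/(q + 4)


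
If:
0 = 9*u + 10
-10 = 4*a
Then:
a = -5/2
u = -10/9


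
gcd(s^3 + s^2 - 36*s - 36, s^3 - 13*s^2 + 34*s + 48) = s^2 - 5*s - 6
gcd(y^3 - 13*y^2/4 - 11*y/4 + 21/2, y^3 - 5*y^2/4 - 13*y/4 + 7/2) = y^2 - y/4 - 7/2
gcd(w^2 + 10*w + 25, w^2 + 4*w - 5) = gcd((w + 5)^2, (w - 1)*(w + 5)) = w + 5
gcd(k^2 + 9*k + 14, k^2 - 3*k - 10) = k + 2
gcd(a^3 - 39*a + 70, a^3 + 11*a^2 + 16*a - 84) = a^2 + 5*a - 14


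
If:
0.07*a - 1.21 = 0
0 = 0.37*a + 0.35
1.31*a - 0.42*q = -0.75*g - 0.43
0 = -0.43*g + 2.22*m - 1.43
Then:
No Solution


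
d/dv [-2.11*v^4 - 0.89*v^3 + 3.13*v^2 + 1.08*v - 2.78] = -8.44*v^3 - 2.67*v^2 + 6.26*v + 1.08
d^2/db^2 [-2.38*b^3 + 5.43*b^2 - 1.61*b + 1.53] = 10.86 - 14.28*b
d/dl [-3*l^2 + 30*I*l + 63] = -6*l + 30*I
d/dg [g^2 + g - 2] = 2*g + 1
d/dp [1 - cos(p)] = sin(p)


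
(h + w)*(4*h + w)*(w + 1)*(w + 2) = 4*h^2*w^2 + 12*h^2*w + 8*h^2 + 5*h*w^3 + 15*h*w^2 + 10*h*w + w^4 + 3*w^3 + 2*w^2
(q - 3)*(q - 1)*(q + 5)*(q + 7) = q^4 + 8*q^3 - 10*q^2 - 104*q + 105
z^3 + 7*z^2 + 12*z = z*(z + 3)*(z + 4)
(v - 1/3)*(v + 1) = v^2 + 2*v/3 - 1/3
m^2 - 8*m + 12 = (m - 6)*(m - 2)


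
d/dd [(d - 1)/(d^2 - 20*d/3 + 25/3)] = 3*(-3*d^2 + 6*d + 5)/(9*d^4 - 120*d^3 + 550*d^2 - 1000*d + 625)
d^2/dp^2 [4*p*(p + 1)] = 8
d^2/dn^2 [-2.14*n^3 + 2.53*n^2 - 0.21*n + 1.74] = 5.06 - 12.84*n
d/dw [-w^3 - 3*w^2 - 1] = 3*w*(-w - 2)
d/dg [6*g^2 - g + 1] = 12*g - 1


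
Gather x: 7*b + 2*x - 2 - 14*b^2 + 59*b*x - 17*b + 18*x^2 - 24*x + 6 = -14*b^2 - 10*b + 18*x^2 + x*(59*b - 22) + 4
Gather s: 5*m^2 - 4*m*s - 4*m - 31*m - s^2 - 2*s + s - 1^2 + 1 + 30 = 5*m^2 - 35*m - s^2 + s*(-4*m - 1) + 30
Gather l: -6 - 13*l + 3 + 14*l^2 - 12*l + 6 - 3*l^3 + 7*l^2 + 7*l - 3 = -3*l^3 + 21*l^2 - 18*l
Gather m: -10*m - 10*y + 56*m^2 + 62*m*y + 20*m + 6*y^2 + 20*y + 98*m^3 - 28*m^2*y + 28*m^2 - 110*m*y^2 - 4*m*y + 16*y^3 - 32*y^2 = 98*m^3 + m^2*(84 - 28*y) + m*(-110*y^2 + 58*y + 10) + 16*y^3 - 26*y^2 + 10*y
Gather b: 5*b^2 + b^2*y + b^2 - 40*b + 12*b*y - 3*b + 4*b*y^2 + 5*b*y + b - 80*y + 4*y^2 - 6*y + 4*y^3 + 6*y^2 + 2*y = b^2*(y + 6) + b*(4*y^2 + 17*y - 42) + 4*y^3 + 10*y^2 - 84*y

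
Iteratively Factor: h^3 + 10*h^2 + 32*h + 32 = (h + 4)*(h^2 + 6*h + 8) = (h + 4)^2*(h + 2)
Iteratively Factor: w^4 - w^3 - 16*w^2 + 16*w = (w + 4)*(w^3 - 5*w^2 + 4*w) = (w - 4)*(w + 4)*(w^2 - w) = w*(w - 4)*(w + 4)*(w - 1)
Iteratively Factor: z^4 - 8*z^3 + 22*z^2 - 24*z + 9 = (z - 1)*(z^3 - 7*z^2 + 15*z - 9) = (z - 1)^2*(z^2 - 6*z + 9) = (z - 3)*(z - 1)^2*(z - 3)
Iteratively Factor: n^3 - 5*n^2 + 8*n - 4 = (n - 2)*(n^2 - 3*n + 2) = (n - 2)*(n - 1)*(n - 2)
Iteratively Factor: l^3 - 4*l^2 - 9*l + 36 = (l - 3)*(l^2 - l - 12) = (l - 4)*(l - 3)*(l + 3)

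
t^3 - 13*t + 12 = (t - 3)*(t - 1)*(t + 4)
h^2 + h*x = h*(h + x)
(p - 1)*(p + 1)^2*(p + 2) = p^4 + 3*p^3 + p^2 - 3*p - 2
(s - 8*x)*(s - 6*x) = s^2 - 14*s*x + 48*x^2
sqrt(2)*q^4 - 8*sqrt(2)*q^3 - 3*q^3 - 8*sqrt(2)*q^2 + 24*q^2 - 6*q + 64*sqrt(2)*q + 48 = (q - 8)*(q - 3*sqrt(2))*(q + sqrt(2))*(sqrt(2)*q + 1)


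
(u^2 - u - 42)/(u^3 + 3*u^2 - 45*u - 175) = (u + 6)/(u^2 + 10*u + 25)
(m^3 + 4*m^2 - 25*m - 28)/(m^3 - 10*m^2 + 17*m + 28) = (m + 7)/(m - 7)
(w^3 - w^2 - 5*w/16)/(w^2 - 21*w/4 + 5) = w*(4*w + 1)/(4*(w - 4))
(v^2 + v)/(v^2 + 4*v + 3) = v/(v + 3)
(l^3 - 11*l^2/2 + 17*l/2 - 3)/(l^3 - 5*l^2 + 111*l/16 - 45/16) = 8*(2*l^2 - 5*l + 2)/(16*l^2 - 32*l + 15)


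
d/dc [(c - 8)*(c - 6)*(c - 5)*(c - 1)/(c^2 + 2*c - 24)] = 2*(c^5 - 7*c^4 - 88*c^3 + 1036*c^2 - 3528*c + 4056)/(c^4 + 4*c^3 - 44*c^2 - 96*c + 576)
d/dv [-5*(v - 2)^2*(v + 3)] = -15*v^2 + 10*v + 40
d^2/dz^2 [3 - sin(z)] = sin(z)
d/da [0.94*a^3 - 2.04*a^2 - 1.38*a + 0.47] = 2.82*a^2 - 4.08*a - 1.38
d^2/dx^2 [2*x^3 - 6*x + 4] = 12*x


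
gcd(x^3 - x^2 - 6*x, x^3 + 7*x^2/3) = x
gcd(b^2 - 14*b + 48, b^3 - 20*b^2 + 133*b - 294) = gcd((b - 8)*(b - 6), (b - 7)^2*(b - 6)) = b - 6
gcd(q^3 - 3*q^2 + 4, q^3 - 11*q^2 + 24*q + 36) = q + 1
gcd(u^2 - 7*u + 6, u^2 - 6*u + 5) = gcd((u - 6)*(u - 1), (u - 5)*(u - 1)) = u - 1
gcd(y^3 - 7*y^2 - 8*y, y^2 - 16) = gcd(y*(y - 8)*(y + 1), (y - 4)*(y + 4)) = 1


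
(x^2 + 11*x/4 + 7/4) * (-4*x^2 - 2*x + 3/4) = -4*x^4 - 13*x^3 - 47*x^2/4 - 23*x/16 + 21/16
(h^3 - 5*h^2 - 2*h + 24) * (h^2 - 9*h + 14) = h^5 - 14*h^4 + 57*h^3 - 28*h^2 - 244*h + 336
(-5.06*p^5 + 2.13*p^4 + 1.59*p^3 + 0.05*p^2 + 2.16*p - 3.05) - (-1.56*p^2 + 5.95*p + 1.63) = -5.06*p^5 + 2.13*p^4 + 1.59*p^3 + 1.61*p^2 - 3.79*p - 4.68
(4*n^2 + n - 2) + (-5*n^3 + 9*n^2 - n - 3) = -5*n^3 + 13*n^2 - 5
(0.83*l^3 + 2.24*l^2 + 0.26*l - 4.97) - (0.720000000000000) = 0.83*l^3 + 2.24*l^2 + 0.26*l - 5.69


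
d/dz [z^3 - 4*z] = 3*z^2 - 4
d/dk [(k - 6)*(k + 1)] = 2*k - 5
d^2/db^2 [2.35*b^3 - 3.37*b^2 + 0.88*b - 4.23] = 14.1*b - 6.74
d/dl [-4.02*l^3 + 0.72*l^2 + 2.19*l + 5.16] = -12.06*l^2 + 1.44*l + 2.19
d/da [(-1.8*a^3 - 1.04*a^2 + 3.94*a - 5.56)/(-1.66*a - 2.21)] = (5.976*a^3 + 13.6604*a^2 + 4.5968*a - 17.937)/(2.7556*a^2 + 7.3372*a + 4.8841)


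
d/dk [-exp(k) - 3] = -exp(k)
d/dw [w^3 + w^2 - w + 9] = 3*w^2 + 2*w - 1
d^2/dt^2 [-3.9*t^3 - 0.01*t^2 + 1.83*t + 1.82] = -23.4*t - 0.02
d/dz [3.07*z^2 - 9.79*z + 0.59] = 6.14*z - 9.79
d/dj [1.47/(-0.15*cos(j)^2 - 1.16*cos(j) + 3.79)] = -(0.441*cos(j) + 1.7052)*sin(j)/(0.15*cos(j)^2 + 1.16*cos(j) - 3.79)^2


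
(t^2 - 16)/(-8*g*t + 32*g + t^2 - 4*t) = (t + 4)/(-8*g + t)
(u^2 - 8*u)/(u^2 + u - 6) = u*(u - 8)/(u^2 + u - 6)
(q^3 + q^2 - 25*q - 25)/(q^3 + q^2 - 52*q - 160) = (q^2 - 4*q - 5)/(q^2 - 4*q - 32)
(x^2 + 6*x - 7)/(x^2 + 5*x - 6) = (x + 7)/(x + 6)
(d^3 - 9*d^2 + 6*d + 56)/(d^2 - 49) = (d^2 - 2*d - 8)/(d + 7)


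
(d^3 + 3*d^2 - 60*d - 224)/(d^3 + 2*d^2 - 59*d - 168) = (d + 4)/(d + 3)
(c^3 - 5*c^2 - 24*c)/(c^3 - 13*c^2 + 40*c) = (c + 3)/(c - 5)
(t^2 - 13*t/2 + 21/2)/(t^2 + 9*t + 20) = (2*t^2 - 13*t + 21)/(2*(t^2 + 9*t + 20))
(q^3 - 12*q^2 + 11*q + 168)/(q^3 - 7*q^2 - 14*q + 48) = (q - 7)/(q - 2)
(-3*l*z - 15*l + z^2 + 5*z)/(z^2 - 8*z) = (-3*l*z - 15*l + z^2 + 5*z)/(z*(z - 8))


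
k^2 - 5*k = k*(k - 5)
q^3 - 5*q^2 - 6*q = q*(q - 6)*(q + 1)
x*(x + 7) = x^2 + 7*x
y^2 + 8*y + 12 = (y + 2)*(y + 6)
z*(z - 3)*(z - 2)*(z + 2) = z^4 - 3*z^3 - 4*z^2 + 12*z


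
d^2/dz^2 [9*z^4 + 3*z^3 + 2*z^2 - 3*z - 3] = 108*z^2 + 18*z + 4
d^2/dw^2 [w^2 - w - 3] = 2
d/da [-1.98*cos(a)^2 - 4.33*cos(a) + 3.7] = (3.96*cos(a) + 4.33)*sin(a)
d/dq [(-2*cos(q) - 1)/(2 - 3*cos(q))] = 7*sin(q)/(3*cos(q) - 2)^2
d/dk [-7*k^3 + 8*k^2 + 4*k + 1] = -21*k^2 + 16*k + 4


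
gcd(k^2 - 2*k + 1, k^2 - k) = k - 1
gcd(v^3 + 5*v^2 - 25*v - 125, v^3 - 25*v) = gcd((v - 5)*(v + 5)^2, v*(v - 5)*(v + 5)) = v^2 - 25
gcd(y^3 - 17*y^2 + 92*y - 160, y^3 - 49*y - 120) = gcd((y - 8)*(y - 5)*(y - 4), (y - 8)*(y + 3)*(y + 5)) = y - 8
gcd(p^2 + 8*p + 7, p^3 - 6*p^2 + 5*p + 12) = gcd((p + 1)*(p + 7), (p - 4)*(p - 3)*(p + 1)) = p + 1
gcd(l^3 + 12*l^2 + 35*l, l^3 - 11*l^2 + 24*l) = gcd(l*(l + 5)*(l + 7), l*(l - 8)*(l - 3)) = l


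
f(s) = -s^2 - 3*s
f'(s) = -2*s - 3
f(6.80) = -66.64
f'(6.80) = -16.60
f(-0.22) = 0.61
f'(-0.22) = -2.56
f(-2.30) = 1.61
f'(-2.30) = 1.60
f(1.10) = -4.51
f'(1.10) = -5.20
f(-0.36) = 0.95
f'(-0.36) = -2.28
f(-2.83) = 0.48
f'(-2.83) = 2.66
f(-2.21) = 1.75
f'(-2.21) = 1.42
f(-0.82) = 1.79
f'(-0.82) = -1.36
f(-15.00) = -180.00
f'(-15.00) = 27.00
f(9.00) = -108.00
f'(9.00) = -21.00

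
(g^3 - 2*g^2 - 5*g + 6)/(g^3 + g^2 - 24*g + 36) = (g^2 + g - 2)/(g^2 + 4*g - 12)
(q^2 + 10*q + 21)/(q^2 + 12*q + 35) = (q + 3)/(q + 5)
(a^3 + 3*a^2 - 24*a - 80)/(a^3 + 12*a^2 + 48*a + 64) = (a - 5)/(a + 4)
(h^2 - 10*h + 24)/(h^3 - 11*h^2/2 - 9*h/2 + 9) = 2*(h - 4)/(2*h^2 + h - 3)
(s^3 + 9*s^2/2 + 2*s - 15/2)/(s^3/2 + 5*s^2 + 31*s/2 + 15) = (2*s^2 + 3*s - 5)/(s^2 + 7*s + 10)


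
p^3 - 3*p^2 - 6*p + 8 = (p - 4)*(p - 1)*(p + 2)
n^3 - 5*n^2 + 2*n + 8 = (n - 4)*(n - 2)*(n + 1)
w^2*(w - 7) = w^3 - 7*w^2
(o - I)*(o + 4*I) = o^2 + 3*I*o + 4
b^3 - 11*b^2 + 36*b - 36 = (b - 6)*(b - 3)*(b - 2)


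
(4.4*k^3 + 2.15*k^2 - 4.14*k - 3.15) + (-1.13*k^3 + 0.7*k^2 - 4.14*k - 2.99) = 3.27*k^3 + 2.85*k^2 - 8.28*k - 6.14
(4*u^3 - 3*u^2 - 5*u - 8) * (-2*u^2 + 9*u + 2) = -8*u^5 + 42*u^4 - 9*u^3 - 35*u^2 - 82*u - 16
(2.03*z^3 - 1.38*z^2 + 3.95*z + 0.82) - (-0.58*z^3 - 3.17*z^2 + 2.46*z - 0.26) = 2.61*z^3 + 1.79*z^2 + 1.49*z + 1.08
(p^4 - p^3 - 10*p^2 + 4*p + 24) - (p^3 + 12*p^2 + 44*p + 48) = p^4 - 2*p^3 - 22*p^2 - 40*p - 24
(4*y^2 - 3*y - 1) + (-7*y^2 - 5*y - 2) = -3*y^2 - 8*y - 3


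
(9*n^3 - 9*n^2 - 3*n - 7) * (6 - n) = -9*n^4 + 63*n^3 - 51*n^2 - 11*n - 42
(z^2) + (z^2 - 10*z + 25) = 2*z^2 - 10*z + 25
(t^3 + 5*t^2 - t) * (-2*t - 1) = -2*t^4 - 11*t^3 - 3*t^2 + t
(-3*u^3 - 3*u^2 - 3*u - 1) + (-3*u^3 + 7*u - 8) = -6*u^3 - 3*u^2 + 4*u - 9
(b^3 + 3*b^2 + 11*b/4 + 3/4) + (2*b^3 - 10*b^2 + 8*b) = 3*b^3 - 7*b^2 + 43*b/4 + 3/4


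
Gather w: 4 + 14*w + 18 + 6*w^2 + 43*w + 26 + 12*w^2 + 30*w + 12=18*w^2 + 87*w + 60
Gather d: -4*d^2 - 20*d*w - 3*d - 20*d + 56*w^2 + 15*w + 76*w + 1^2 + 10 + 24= -4*d^2 + d*(-20*w - 23) + 56*w^2 + 91*w + 35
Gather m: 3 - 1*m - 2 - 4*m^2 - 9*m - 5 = -4*m^2 - 10*m - 4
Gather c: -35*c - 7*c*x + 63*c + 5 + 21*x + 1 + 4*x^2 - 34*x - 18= c*(28 - 7*x) + 4*x^2 - 13*x - 12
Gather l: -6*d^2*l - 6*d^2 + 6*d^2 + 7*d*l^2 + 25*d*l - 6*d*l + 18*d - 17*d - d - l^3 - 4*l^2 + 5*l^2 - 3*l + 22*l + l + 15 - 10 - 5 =-l^3 + l^2*(7*d + 1) + l*(-6*d^2 + 19*d + 20)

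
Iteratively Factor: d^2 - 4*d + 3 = (d - 3)*(d - 1)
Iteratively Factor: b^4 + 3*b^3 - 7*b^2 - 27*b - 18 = (b + 3)*(b^3 - 7*b - 6) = (b + 2)*(b + 3)*(b^2 - 2*b - 3) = (b + 1)*(b + 2)*(b + 3)*(b - 3)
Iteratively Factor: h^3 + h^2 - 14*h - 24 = (h - 4)*(h^2 + 5*h + 6) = (h - 4)*(h + 3)*(h + 2)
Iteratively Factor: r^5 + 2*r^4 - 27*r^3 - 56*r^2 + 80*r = (r - 5)*(r^4 + 7*r^3 + 8*r^2 - 16*r) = (r - 5)*(r + 4)*(r^3 + 3*r^2 - 4*r) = (r - 5)*(r - 1)*(r + 4)*(r^2 + 4*r) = (r - 5)*(r - 1)*(r + 4)^2*(r)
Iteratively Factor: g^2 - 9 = (g + 3)*(g - 3)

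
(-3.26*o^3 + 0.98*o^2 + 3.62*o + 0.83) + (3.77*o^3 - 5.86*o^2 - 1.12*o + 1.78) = 0.51*o^3 - 4.88*o^2 + 2.5*o + 2.61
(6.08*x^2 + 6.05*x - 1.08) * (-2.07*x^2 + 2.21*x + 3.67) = -12.5856*x^4 + 0.913300000000001*x^3 + 37.9197*x^2 + 19.8167*x - 3.9636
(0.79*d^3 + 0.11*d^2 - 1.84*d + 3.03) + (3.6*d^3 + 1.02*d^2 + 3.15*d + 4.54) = 4.39*d^3 + 1.13*d^2 + 1.31*d + 7.57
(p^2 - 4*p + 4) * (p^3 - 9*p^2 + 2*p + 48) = p^5 - 13*p^4 + 42*p^3 + 4*p^2 - 184*p + 192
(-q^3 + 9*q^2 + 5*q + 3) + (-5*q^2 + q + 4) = -q^3 + 4*q^2 + 6*q + 7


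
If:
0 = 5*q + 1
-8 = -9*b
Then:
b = 8/9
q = -1/5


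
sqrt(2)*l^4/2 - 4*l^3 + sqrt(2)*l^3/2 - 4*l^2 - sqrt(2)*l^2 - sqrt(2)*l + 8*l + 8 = (l - 4*sqrt(2))*(l - sqrt(2))*(l + sqrt(2))*(sqrt(2)*l/2 + sqrt(2)/2)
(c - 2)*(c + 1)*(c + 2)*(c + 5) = c^4 + 6*c^3 + c^2 - 24*c - 20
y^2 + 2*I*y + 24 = (y - 4*I)*(y + 6*I)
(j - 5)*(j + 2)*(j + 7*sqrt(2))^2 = j^4 - 3*j^3 + 14*sqrt(2)*j^3 - 42*sqrt(2)*j^2 + 88*j^2 - 294*j - 140*sqrt(2)*j - 980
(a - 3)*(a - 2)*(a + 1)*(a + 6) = a^4 + 2*a^3 - 23*a^2 + 12*a + 36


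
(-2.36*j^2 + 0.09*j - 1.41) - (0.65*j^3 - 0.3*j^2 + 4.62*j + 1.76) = -0.65*j^3 - 2.06*j^2 - 4.53*j - 3.17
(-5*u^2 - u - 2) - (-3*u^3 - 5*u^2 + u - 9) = 3*u^3 - 2*u + 7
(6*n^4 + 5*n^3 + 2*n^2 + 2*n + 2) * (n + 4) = 6*n^5 + 29*n^4 + 22*n^3 + 10*n^2 + 10*n + 8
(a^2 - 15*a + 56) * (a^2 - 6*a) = a^4 - 21*a^3 + 146*a^2 - 336*a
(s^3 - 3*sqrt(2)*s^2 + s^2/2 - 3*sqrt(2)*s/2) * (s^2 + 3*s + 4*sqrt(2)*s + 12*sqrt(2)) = s^5 + sqrt(2)*s^4 + 7*s^4/2 - 45*s^3/2 + 7*sqrt(2)*s^3/2 - 84*s^2 + 3*sqrt(2)*s^2/2 - 36*s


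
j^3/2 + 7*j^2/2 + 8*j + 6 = (j/2 + 1)*(j + 2)*(j + 3)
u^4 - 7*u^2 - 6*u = u*(u - 3)*(u + 1)*(u + 2)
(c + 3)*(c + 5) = c^2 + 8*c + 15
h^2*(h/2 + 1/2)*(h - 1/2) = h^4/2 + h^3/4 - h^2/4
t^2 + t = t*(t + 1)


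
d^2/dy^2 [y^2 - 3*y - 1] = 2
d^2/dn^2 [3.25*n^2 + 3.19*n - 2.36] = 6.50000000000000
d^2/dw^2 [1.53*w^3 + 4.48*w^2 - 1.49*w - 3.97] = 9.18*w + 8.96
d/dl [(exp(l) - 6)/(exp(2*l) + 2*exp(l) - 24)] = (-2*(exp(l) - 6)*(exp(l) + 1) + exp(2*l) + 2*exp(l) - 24)*exp(l)/(exp(2*l) + 2*exp(l) - 24)^2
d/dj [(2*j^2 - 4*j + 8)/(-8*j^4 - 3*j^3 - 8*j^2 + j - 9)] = 2*(16*j^5 - 45*j^4 + 116*j^3 + 21*j^2 + 46*j + 14)/(64*j^8 + 48*j^7 + 137*j^6 + 32*j^5 + 202*j^4 + 38*j^3 + 145*j^2 - 18*j + 81)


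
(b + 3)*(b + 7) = b^2 + 10*b + 21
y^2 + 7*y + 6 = (y + 1)*(y + 6)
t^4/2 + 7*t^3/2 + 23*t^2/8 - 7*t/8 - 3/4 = (t/2 + 1/2)*(t - 1/2)*(t + 1/2)*(t + 6)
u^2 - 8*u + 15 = (u - 5)*(u - 3)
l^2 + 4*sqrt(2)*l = l*(l + 4*sqrt(2))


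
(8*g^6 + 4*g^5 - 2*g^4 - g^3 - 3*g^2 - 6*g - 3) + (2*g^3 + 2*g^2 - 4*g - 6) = 8*g^6 + 4*g^5 - 2*g^4 + g^3 - g^2 - 10*g - 9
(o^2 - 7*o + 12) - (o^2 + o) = 12 - 8*o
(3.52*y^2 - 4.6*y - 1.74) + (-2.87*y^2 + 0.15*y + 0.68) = 0.65*y^2 - 4.45*y - 1.06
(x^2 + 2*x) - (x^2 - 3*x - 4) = 5*x + 4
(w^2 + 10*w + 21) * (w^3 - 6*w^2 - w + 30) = w^5 + 4*w^4 - 40*w^3 - 106*w^2 + 279*w + 630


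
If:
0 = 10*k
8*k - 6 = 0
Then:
No Solution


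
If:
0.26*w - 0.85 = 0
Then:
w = 3.27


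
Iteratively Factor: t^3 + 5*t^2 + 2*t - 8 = (t + 4)*(t^2 + t - 2) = (t - 1)*(t + 4)*(t + 2)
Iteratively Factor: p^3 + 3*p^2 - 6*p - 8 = (p - 2)*(p^2 + 5*p + 4) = (p - 2)*(p + 1)*(p + 4)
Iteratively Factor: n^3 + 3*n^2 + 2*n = (n + 2)*(n^2 + n) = n*(n + 2)*(n + 1)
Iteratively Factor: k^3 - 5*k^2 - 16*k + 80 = (k + 4)*(k^2 - 9*k + 20) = (k - 4)*(k + 4)*(k - 5)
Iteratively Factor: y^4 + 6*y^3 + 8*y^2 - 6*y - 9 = (y + 3)*(y^3 + 3*y^2 - y - 3) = (y - 1)*(y + 3)*(y^2 + 4*y + 3) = (y - 1)*(y + 3)^2*(y + 1)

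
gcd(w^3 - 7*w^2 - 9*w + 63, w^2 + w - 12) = w - 3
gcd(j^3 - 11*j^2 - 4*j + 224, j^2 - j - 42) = j - 7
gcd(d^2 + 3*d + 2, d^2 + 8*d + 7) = d + 1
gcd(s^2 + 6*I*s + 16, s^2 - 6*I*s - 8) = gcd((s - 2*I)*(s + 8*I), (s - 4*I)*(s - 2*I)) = s - 2*I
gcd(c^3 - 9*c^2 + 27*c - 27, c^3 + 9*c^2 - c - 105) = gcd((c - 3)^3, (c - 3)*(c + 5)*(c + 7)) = c - 3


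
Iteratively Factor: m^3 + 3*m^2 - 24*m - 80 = (m + 4)*(m^2 - m - 20) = (m - 5)*(m + 4)*(m + 4)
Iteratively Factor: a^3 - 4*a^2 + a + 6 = (a - 2)*(a^2 - 2*a - 3) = (a - 2)*(a + 1)*(a - 3)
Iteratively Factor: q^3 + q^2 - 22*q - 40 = (q + 4)*(q^2 - 3*q - 10) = (q - 5)*(q + 4)*(q + 2)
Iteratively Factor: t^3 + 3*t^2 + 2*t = (t)*(t^2 + 3*t + 2) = t*(t + 2)*(t + 1)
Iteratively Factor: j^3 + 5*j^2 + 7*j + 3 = (j + 1)*(j^2 + 4*j + 3) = (j + 1)^2*(j + 3)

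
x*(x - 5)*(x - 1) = x^3 - 6*x^2 + 5*x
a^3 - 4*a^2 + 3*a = a*(a - 3)*(a - 1)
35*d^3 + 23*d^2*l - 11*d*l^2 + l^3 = (-7*d + l)*(-5*d + l)*(d + l)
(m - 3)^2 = m^2 - 6*m + 9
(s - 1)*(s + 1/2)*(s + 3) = s^3 + 5*s^2/2 - 2*s - 3/2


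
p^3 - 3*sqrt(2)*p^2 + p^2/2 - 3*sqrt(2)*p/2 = p*(p + 1/2)*(p - 3*sqrt(2))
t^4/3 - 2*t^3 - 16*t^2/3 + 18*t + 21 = (t/3 + 1/3)*(t - 7)*(t - 3)*(t + 3)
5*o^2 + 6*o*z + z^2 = (o + z)*(5*o + z)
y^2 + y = y*(y + 1)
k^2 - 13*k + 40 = (k - 8)*(k - 5)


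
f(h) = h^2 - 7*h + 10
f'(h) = 2*h - 7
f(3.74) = -2.19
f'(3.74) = 0.48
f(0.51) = 6.69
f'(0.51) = -5.98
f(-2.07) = 28.77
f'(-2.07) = -11.14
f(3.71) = -2.21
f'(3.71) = 0.42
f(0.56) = 6.39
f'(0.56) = -5.88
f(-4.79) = 66.47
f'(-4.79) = -16.58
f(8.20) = 19.84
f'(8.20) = 9.40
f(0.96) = 4.20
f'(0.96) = -5.08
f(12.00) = 70.00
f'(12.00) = 17.00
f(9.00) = 28.00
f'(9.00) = 11.00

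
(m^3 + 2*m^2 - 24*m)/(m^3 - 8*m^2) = (m^2 + 2*m - 24)/(m*(m - 8))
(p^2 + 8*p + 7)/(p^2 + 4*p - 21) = (p + 1)/(p - 3)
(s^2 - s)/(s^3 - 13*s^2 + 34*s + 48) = s*(s - 1)/(s^3 - 13*s^2 + 34*s + 48)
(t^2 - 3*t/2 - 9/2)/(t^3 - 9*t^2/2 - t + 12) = (t - 3)/(t^2 - 6*t + 8)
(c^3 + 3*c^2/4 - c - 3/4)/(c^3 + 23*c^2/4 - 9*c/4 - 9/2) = (c + 1)/(c + 6)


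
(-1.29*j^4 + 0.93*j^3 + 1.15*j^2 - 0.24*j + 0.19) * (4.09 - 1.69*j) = 2.1801*j^5 - 6.8478*j^4 + 1.8602*j^3 + 5.1091*j^2 - 1.3027*j + 0.7771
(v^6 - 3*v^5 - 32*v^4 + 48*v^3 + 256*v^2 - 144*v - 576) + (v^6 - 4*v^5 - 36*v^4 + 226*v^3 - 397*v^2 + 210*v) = 2*v^6 - 7*v^5 - 68*v^4 + 274*v^3 - 141*v^2 + 66*v - 576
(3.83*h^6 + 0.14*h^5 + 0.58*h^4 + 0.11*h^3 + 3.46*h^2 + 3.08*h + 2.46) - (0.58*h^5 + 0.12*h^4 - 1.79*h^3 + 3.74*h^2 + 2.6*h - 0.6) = 3.83*h^6 - 0.44*h^5 + 0.46*h^4 + 1.9*h^3 - 0.28*h^2 + 0.48*h + 3.06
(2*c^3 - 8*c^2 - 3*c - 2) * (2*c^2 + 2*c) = 4*c^5 - 12*c^4 - 22*c^3 - 10*c^2 - 4*c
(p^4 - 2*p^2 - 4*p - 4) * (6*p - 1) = 6*p^5 - p^4 - 12*p^3 - 22*p^2 - 20*p + 4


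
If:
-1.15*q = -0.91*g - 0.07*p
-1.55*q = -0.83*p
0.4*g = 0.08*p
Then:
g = 0.00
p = 0.00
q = 0.00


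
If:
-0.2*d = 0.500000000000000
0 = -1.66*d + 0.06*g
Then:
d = -2.50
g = -69.17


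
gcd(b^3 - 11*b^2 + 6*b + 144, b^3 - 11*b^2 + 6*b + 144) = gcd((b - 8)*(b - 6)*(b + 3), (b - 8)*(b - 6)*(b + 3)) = b^3 - 11*b^2 + 6*b + 144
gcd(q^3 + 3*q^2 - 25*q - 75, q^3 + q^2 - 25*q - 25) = q^2 - 25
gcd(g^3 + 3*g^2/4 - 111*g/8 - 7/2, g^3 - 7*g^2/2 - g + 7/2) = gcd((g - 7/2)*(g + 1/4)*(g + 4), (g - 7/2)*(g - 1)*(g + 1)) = g - 7/2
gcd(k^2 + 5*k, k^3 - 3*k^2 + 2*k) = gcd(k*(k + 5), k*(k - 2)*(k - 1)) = k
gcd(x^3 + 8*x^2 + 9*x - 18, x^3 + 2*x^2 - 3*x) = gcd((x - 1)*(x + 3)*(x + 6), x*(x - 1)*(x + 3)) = x^2 + 2*x - 3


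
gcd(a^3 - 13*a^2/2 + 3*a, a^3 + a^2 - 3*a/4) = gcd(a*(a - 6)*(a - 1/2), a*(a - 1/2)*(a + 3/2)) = a^2 - a/2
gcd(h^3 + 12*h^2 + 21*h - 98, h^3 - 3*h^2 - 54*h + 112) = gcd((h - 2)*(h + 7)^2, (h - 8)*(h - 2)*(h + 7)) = h^2 + 5*h - 14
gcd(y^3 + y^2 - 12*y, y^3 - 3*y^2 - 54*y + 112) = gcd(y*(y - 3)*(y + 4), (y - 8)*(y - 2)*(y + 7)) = 1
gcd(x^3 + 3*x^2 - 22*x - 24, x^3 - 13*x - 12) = x^2 - 3*x - 4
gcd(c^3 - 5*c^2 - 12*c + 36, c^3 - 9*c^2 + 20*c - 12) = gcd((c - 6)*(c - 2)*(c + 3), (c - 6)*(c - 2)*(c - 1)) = c^2 - 8*c + 12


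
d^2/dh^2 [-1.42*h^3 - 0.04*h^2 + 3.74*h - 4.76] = -8.52*h - 0.08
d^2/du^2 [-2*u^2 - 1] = -4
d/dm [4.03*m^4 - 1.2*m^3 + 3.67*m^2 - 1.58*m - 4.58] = 16.12*m^3 - 3.6*m^2 + 7.34*m - 1.58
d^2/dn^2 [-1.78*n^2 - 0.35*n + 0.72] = -3.56000000000000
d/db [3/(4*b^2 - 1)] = -24*b/(4*b^2 - 1)^2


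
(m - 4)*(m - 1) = m^2 - 5*m + 4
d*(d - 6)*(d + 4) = d^3 - 2*d^2 - 24*d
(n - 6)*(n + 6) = n^2 - 36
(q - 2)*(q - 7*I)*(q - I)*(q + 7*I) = q^4 - 2*q^3 - I*q^3 + 49*q^2 + 2*I*q^2 - 98*q - 49*I*q + 98*I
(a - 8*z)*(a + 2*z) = a^2 - 6*a*z - 16*z^2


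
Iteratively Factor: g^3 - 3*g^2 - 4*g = (g)*(g^2 - 3*g - 4) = g*(g + 1)*(g - 4)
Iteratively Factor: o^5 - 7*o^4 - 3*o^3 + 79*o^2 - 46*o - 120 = (o - 4)*(o^4 - 3*o^3 - 15*o^2 + 19*o + 30) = (o - 5)*(o - 4)*(o^3 + 2*o^2 - 5*o - 6) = (o - 5)*(o - 4)*(o - 2)*(o^2 + 4*o + 3) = (o - 5)*(o - 4)*(o - 2)*(o + 1)*(o + 3)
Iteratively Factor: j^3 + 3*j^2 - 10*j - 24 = (j - 3)*(j^2 + 6*j + 8) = (j - 3)*(j + 4)*(j + 2)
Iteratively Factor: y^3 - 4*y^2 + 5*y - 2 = (y - 1)*(y^2 - 3*y + 2) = (y - 2)*(y - 1)*(y - 1)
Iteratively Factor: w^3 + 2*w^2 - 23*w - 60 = (w + 3)*(w^2 - w - 20) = (w - 5)*(w + 3)*(w + 4)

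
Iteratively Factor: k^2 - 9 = (k - 3)*(k + 3)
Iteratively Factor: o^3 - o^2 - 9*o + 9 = (o + 3)*(o^2 - 4*o + 3) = (o - 3)*(o + 3)*(o - 1)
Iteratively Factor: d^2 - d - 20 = (d + 4)*(d - 5)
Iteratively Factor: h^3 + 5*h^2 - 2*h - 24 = (h - 2)*(h^2 + 7*h + 12) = (h - 2)*(h + 3)*(h + 4)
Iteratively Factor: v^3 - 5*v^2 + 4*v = (v - 4)*(v^2 - v) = (v - 4)*(v - 1)*(v)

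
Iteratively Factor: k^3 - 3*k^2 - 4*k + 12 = (k + 2)*(k^2 - 5*k + 6) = (k - 3)*(k + 2)*(k - 2)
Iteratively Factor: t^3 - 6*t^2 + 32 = (t - 4)*(t^2 - 2*t - 8) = (t - 4)^2*(t + 2)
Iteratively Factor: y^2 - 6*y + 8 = (y - 2)*(y - 4)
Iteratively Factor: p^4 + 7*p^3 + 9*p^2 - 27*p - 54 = (p + 3)*(p^3 + 4*p^2 - 3*p - 18) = (p - 2)*(p + 3)*(p^2 + 6*p + 9) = (p - 2)*(p + 3)^2*(p + 3)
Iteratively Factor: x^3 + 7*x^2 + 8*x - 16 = (x - 1)*(x^2 + 8*x + 16) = (x - 1)*(x + 4)*(x + 4)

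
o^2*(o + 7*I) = o^3 + 7*I*o^2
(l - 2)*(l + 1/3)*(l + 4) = l^3 + 7*l^2/3 - 22*l/3 - 8/3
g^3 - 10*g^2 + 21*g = g*(g - 7)*(g - 3)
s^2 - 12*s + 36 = (s - 6)^2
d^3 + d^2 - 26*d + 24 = (d - 4)*(d - 1)*(d + 6)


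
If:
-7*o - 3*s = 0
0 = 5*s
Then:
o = 0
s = 0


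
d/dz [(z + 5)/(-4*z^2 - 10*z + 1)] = (4*z^2 + 40*z + 51)/(16*z^4 + 80*z^3 + 92*z^2 - 20*z + 1)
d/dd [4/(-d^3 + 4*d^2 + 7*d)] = 4*(3*d^2 - 8*d - 7)/(d^2*(-d^2 + 4*d + 7)^2)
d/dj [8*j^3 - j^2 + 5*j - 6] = 24*j^2 - 2*j + 5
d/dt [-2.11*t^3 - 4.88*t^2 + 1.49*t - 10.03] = -6.33*t^2 - 9.76*t + 1.49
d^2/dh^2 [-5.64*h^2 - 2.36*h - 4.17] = -11.2800000000000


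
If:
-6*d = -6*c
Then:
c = d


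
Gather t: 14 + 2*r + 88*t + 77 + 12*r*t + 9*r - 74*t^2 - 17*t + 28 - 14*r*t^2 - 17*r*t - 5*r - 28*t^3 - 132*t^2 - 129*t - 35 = 6*r - 28*t^3 + t^2*(-14*r - 206) + t*(-5*r - 58) + 84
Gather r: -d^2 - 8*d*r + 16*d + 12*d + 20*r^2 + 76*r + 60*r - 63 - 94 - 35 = -d^2 + 28*d + 20*r^2 + r*(136 - 8*d) - 192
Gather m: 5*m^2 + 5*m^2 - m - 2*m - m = 10*m^2 - 4*m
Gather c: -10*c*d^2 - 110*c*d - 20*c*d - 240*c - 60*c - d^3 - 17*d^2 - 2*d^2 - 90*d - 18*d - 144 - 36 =c*(-10*d^2 - 130*d - 300) - d^3 - 19*d^2 - 108*d - 180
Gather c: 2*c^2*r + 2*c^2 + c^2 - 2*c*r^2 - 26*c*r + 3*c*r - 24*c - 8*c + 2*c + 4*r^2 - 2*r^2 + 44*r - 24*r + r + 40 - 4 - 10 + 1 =c^2*(2*r + 3) + c*(-2*r^2 - 23*r - 30) + 2*r^2 + 21*r + 27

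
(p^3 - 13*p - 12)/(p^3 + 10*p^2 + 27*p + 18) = (p - 4)/(p + 6)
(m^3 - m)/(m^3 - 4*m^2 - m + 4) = m/(m - 4)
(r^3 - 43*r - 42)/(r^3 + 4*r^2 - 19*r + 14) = (r^3 - 43*r - 42)/(r^3 + 4*r^2 - 19*r + 14)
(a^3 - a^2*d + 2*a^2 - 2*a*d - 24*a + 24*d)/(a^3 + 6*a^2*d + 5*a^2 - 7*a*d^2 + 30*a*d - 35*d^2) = (a^2 + 2*a - 24)/(a^2 + 7*a*d + 5*a + 35*d)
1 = 1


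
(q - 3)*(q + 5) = q^2 + 2*q - 15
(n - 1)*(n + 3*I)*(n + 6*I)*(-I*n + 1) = -I*n^4 + 10*n^3 + I*n^3 - 10*n^2 + 27*I*n^2 - 18*n - 27*I*n + 18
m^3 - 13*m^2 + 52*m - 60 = (m - 6)*(m - 5)*(m - 2)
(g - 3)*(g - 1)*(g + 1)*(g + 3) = g^4 - 10*g^2 + 9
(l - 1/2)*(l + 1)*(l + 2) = l^3 + 5*l^2/2 + l/2 - 1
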